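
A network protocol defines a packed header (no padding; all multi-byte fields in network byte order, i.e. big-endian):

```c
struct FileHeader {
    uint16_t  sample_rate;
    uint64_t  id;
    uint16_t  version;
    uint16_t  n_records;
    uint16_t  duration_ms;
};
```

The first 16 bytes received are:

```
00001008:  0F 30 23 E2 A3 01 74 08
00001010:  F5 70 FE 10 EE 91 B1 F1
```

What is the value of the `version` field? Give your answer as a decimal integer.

65040

`version` follows `sample_rate` (2 B), `id` (8 B), so it starts at offset 2 + 8 = 10 and occupies 2 bytes.
Bytes at offsets 10..11: FE 10.
In big-endian order the high byte comes first in memory.
The bytes are already most-significant first: 0xFE10.
0xFE10 = 65040.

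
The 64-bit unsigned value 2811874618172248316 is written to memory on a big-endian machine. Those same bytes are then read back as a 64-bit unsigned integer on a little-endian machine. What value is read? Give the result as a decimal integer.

2811874618172248316 in 64-bit hexadecimal is 0x2705C911391810FC.
Stored big-endian, the bytes at ascending addresses are 27 05 C9 11 39 18 10 FC.
Read back as little-endian, the first byte is least significant, giving 0xFC10183911C90527.
0xFC10183911C90527 = 18163043930575799591.

18163043930575799591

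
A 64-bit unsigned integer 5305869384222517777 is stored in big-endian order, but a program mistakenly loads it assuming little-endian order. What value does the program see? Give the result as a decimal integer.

1236859180438823497

5305869384222517777 in 64-bit hexadecimal is 0x49A23C17DF342A11.
Stored big-endian, the bytes at ascending addresses are 49 A2 3C 17 DF 34 2A 11.
Read back as little-endian, the first byte is least significant, giving 0x112A34DF173CA249.
0x112A34DF173CA249 = 1236859180438823497.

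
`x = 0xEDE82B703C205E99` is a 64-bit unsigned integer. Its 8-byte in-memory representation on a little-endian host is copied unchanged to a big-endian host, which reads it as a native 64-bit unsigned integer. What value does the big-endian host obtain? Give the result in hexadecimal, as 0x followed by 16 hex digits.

0x995E203C702BE8ED

Stored little-endian, the bytes at ascending addresses are 99 5E 20 3C 70 2B E8 ED.
Read back as big-endian, the last byte is least significant, giving 0x995E203C702BE8ED.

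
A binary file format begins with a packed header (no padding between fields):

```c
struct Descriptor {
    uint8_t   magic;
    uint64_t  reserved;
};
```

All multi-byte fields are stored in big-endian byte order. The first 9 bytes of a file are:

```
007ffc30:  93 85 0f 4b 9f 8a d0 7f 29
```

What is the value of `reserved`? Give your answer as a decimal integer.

9587965280295878441

`reserved` follows `magic` (1 byte), so it starts at byte offset 1 and occupies 8 bytes.
Bytes at offsets 1..8: 85 0F 4B 9F 8A D0 7F 29.
Big-endian stores the most-significant byte at the lowest address.
The bytes are already most-significant first: 0x850F4B9F8AD07F29.
0x850F4B9F8AD07F29 = 9587965280295878441.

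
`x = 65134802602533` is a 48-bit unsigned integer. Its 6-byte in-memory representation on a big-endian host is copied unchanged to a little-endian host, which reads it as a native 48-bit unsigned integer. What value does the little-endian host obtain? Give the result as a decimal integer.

65134802602533 in 48-bit hexadecimal is 0x3B3D60C58A25.
Stored big-endian, the bytes at ascending addresses are 3B 3D 60 C5 8A 25.
Read back as little-endian, the first byte is least significant, giving 0x258AC5603D3B.
0x258AC5603D3B = 41277947133243.

41277947133243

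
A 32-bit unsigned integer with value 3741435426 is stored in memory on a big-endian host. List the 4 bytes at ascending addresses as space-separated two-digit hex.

DF 01 C6 22

3741435426 in hexadecimal, padded to 32 bits, is 0xDF01C622.
Split into bytes (most-significant first): DF 01 C6 22.
Big-endian: lowest address holds the most-significant byte.
So the memory order matches the most-significant-first order: DF 01 C6 22.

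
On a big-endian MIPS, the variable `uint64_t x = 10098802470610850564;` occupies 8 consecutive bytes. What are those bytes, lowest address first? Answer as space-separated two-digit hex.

10098802470610850564 in hexadecimal, padded to 64 bits, is 0x8C2627575D98D304.
Split into bytes (most-significant first): 8C 26 27 57 5D 98 D3 04.
In big-endian order the high byte comes first in memory.
So the memory order matches the most-significant-first order: 8C 26 27 57 5D 98 D3 04.

8C 26 27 57 5D 98 D3 04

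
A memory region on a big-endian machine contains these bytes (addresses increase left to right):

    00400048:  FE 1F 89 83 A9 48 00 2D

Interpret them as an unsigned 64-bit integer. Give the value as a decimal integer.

Big-endian: lowest address holds the most-significant byte.
The bytes are already most-significant first: 0xFE1F8983A948002D.
0xFE1F8983A948002D = 18311505808485515309.

18311505808485515309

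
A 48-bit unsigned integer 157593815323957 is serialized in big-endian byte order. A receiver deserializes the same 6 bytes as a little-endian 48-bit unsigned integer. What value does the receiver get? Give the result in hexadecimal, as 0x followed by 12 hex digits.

0x359561AB548F

157593815323957 in 48-bit hexadecimal is 0x8F54AB619535.
Stored big-endian, the bytes at ascending addresses are 8F 54 AB 61 95 35.
Read back as little-endian, the first byte is least significant, giving 0x359561AB548F.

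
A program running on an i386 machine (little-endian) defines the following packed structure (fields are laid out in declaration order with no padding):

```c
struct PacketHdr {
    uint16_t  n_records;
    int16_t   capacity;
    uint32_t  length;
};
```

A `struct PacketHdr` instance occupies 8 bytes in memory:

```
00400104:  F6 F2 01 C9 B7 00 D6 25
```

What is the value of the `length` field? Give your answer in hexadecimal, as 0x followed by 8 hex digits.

0x25D600B7

`length` follows `n_records` (2 B), `capacity` (2 B), so it starts at offset 2 + 2 = 4 and occupies 4 bytes.
Bytes at offsets 4..7: B7 00 D6 25.
Little-endian stores the least-significant byte at the lowest address.
Reassemble most-significant byte first: 25 D6 00 B7 → 0x25D600B7.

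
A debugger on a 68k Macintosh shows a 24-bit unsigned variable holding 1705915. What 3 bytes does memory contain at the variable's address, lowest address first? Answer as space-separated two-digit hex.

1705915 in hexadecimal, padded to 24 bits, is 0x1A07BB.
Split into bytes (most-significant first): 1A 07 BB.
In big-endian order the high byte comes first in memory.
So the memory order matches the most-significant-first order: 1A 07 BB.

1A 07 BB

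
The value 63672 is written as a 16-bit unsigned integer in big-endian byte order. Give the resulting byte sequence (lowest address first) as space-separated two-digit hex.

63672 in hexadecimal, padded to 16 bits, is 0xF8B8.
Split into bytes (most-significant first): F8 B8.
In big-endian order the high byte comes first in memory.
So the memory order matches the most-significant-first order: F8 B8.

F8 B8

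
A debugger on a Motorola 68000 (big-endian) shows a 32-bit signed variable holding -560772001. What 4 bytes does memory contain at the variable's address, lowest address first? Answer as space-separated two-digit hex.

DE 93 4C 5F

Two's complement of -560772001 in 32 bits: 560772001 = 0x216CB3A1; invert → 0xDE934C5E; add 1 → 0xDE934C5F.
Split into bytes (most-significant first): DE 93 4C 5F.
In big-endian order the high byte comes first in memory.
So the memory order matches the most-significant-first order: DE 93 4C 5F.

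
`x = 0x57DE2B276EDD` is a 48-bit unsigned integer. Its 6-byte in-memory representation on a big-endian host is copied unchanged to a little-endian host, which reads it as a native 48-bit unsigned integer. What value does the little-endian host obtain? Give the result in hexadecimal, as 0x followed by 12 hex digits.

Stored big-endian, the bytes at ascending addresses are 57 DE 2B 27 6E DD.
Read back as little-endian, the first byte is least significant, giving 0xDD6E272BDE57.

0xDD6E272BDE57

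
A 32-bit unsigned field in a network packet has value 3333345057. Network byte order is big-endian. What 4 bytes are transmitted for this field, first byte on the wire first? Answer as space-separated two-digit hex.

3333345057 in hexadecimal, padded to 32 bits, is 0xC6AECF21.
Split into bytes (most-significant first): C6 AE CF 21.
Big-endian: lowest address holds the most-significant byte.
So the memory order matches the most-significant-first order: C6 AE CF 21.

C6 AE CF 21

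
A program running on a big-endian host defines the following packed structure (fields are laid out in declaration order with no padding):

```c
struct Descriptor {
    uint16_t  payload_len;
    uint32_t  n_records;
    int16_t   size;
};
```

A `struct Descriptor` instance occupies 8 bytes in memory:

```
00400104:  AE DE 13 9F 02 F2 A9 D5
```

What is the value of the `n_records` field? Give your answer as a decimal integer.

`n_records` follows `payload_len` (2 bytes), so it starts at byte offset 2 and occupies 4 bytes.
Bytes at offsets 2..5: 13 9F 02 F2.
Big-endian: lowest address holds the most-significant byte.
The bytes are already most-significant first: 0x139F02F2.
0x139F02F2 = 329188082.

329188082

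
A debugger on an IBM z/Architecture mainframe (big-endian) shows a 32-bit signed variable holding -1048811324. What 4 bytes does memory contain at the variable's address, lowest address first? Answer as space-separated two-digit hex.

C1 7C 68 C4

Two's complement of -1048811324 in 32 bits: 1048811324 = 0x3E83973C; invert → 0xC17C68C3; add 1 → 0xC17C68C4.
Split into bytes (most-significant first): C1 7C 68 C4.
Big-endian: lowest address holds the most-significant byte.
So the memory order matches the most-significant-first order: C1 7C 68 C4.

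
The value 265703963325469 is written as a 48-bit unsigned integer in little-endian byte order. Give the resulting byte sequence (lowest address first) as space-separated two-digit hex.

265703963325469 in hexadecimal, padded to 48 bits, is 0xF1A80659741D.
Split into bytes (most-significant first): F1 A8 06 59 74 1D.
Little-endian stores the least-significant byte at the lowest address.
So at ascending addresses the bytes are 1D 74 59 06 A8 F1.

1D 74 59 06 A8 F1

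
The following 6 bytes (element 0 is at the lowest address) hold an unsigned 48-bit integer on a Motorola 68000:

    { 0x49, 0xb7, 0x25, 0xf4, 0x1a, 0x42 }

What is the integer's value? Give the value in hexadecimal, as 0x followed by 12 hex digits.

Big-endian stores the most-significant byte at the lowest address.
The bytes are already most-significant first: 0x49B725F41A42.

0x49B725F41A42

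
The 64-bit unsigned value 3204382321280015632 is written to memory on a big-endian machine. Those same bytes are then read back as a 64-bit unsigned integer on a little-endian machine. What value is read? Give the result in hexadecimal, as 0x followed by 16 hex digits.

3204382321280015632 in 64-bit hexadecimal is 0x2C7840BE606FDD10.
Stored big-endian, the bytes at ascending addresses are 2C 78 40 BE 60 6F DD 10.
Read back as little-endian, the first byte is least significant, giving 0x10DD6F60BE40782C.

0x10DD6F60BE40782C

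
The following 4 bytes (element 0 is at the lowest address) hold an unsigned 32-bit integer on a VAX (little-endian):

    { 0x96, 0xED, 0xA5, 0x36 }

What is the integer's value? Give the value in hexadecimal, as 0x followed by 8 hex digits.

In little-endian order the low byte comes first in memory.
Reassemble most-significant byte first: 36 A5 ED 96 → 0x36A5ED96.

0x36A5ED96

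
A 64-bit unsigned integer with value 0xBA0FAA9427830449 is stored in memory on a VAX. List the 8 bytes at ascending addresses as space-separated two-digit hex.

Split into bytes (most-significant first): BA 0F AA 94 27 83 04 49.
Little-endian: lowest address holds the least-significant byte.
So at ascending addresses the bytes are 49 04 83 27 94 AA 0F BA.

49 04 83 27 94 AA 0F BA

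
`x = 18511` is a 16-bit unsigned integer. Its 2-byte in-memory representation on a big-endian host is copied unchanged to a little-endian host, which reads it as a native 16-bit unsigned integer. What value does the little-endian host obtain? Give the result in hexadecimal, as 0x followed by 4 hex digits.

0x4F48

18511 in 16-bit hexadecimal is 0x484F.
Stored big-endian, the bytes at ascending addresses are 48 4F.
Read back as little-endian, the first byte is least significant, giving 0x4F48.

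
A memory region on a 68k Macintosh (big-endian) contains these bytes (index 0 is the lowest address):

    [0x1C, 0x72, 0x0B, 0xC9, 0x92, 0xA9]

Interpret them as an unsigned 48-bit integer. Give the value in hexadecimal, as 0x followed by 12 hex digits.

0x1C720BC992A9

Big-endian stores the most-significant byte at the lowest address.
The bytes are already most-significant first: 0x1C720BC992A9.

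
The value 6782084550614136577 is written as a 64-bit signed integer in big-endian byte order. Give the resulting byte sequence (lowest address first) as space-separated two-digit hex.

6782084550614136577 in hexadecimal, padded to 64 bits, is 0x5E1ECDF73C053701.
Split into bytes (most-significant first): 5E 1E CD F7 3C 05 37 01.
Big-endian: lowest address holds the most-significant byte.
So the memory order matches the most-significant-first order: 5E 1E CD F7 3C 05 37 01.

5E 1E CD F7 3C 05 37 01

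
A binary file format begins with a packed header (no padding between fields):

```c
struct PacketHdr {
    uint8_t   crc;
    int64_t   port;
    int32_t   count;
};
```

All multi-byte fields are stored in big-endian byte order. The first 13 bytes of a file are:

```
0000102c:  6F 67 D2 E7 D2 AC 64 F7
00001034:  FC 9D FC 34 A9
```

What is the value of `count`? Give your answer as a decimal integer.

`count` follows `crc` (1 B), `port` (8 B), so it starts at offset 1 + 8 = 9 and occupies 4 bytes.
Bytes at offsets 9..12: 9D FC 34 A9.
Big-endian: lowest address holds the most-significant byte.
The bytes are already most-significant first: 0x9DFC34A9.
Top bit is set, so as a signed 32-bit value this is 0x9DFC34A9 − 2^32 = -1644415831.

-1644415831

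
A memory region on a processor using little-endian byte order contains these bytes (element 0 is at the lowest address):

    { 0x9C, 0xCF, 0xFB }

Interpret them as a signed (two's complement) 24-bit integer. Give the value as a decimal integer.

Little-endian stores the least-significant byte at the lowest address.
Reassemble most-significant byte first: FB CF 9C → 0xFBCF9C.
Top bit is set, so as a signed 24-bit value this is 0xFBCF9C − 2^24 = -274532.

-274532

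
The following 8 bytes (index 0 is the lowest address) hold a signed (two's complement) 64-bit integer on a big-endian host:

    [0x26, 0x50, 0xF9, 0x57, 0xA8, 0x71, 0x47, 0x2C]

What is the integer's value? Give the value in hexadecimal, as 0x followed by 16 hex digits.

Big-endian: lowest address holds the most-significant byte.
The bytes are already most-significant first: 0x2650F957A871472C.

0x2650F957A871472C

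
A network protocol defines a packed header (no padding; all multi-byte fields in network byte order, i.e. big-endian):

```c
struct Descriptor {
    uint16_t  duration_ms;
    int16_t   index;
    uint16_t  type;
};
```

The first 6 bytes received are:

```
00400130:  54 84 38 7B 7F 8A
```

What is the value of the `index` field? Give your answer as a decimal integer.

`index` follows `duration_ms` (2 bytes), so it starts at byte offset 2 and occupies 2 bytes.
Bytes at offsets 2..3: 38 7B.
Big-endian: lowest address holds the most-significant byte.
The bytes are already most-significant first: 0x387B.
0x387B = 14459.

14459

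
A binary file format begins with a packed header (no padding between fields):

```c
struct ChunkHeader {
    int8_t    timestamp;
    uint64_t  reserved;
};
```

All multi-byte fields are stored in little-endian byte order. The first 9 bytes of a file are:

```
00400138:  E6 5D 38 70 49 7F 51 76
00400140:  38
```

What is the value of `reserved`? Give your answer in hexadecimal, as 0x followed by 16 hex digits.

0x3876517F4970385D

`reserved` follows `timestamp` (1 byte), so it starts at byte offset 1 and occupies 8 bytes.
Bytes at offsets 1..8: 5D 38 70 49 7F 51 76 38.
Little-endian stores the least-significant byte at the lowest address.
Reassemble most-significant byte first: 38 76 51 7F 49 70 38 5D → 0x3876517F4970385D.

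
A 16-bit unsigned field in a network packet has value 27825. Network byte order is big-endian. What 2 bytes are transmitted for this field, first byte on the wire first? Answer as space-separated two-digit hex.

6C B1

27825 in hexadecimal, padded to 16 bits, is 0x6CB1.
Split into bytes (most-significant first): 6C B1.
In big-endian order the high byte comes first in memory.
So the memory order matches the most-significant-first order: 6C B1.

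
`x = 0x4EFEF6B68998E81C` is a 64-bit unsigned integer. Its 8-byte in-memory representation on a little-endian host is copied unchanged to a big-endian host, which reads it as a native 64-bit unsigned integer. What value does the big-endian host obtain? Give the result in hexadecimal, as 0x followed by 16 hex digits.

Stored little-endian, the bytes at ascending addresses are 1C E8 98 89 B6 F6 FE 4E.
Read back as big-endian, the last byte is least significant, giving 0x1CE89889B6F6FE4E.

0x1CE89889B6F6FE4E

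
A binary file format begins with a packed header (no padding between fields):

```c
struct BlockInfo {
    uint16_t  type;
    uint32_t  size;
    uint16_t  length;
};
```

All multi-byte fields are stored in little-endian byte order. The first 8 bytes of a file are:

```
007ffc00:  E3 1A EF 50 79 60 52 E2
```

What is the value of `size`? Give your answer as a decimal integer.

1618563311

`size` follows `type` (2 bytes), so it starts at byte offset 2 and occupies 4 bytes.
Bytes at offsets 2..5: EF 50 79 60.
Little-endian stores the least-significant byte at the lowest address.
Reassemble most-significant byte first: 60 79 50 EF → 0x607950EF.
0x607950EF = 1618563311.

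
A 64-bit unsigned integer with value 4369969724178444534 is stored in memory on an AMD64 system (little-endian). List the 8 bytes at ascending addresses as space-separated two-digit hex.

4369969724178444534 in hexadecimal, padded to 64 bits, is 0x3CA5404FA0DE30F6.
Split into bytes (most-significant first): 3C A5 40 4F A0 DE 30 F6.
In little-endian order the low byte comes first in memory.
So at ascending addresses the bytes are F6 30 DE A0 4F 40 A5 3C.

F6 30 DE A0 4F 40 A5 3C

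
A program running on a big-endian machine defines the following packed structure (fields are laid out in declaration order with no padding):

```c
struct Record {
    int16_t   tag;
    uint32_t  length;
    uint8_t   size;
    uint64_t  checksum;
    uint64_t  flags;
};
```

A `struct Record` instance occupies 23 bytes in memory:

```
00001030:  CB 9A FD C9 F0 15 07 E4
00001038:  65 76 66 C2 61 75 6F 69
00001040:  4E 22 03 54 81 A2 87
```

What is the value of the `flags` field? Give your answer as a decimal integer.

`flags` follows `tag` (2 B), `length` (4 B), `size` (1 B), `checksum` (8 B), so it starts at offset 2 + 4 + 1 + 8 = 15 and occupies 8 bytes.
Bytes at offsets 15..22: 69 4E 22 03 54 81 A2 87.
Big-endian stores the most-significant byte at the lowest address.
The bytes are already most-significant first: 0x694E22035481A287.
0x694E22035481A287 = 7588039819863892615.

7588039819863892615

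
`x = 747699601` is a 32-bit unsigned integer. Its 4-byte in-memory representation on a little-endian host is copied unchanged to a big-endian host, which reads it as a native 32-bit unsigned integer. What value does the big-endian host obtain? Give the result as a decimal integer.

2449313836

747699601 in 32-bit hexadecimal is 0x2C90FD91.
Stored little-endian, the bytes at ascending addresses are 91 FD 90 2C.
Read back as big-endian, the last byte is least significant, giving 0x91FD902C.
0x91FD902C = 2449313836.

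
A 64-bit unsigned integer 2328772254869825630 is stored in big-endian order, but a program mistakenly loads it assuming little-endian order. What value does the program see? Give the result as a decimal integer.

6784757526923989280

2328772254869825630 in 64-bit hexadecimal is 0x20517607064D285E.
Stored big-endian, the bytes at ascending addresses are 20 51 76 07 06 4D 28 5E.
Read back as little-endian, the first byte is least significant, giving 0x5E284D0607765120.
0x5E284D0607765120 = 6784757526923989280.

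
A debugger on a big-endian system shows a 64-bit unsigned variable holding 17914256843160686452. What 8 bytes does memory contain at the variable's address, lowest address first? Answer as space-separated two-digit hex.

17914256843160686452 in hexadecimal, padded to 64 bits, is 0xF89C39AF5FB40F74.
Split into bytes (most-significant first): F8 9C 39 AF 5F B4 0F 74.
Big-endian stores the most-significant byte at the lowest address.
So the memory order matches the most-significant-first order: F8 9C 39 AF 5F B4 0F 74.

F8 9C 39 AF 5F B4 0F 74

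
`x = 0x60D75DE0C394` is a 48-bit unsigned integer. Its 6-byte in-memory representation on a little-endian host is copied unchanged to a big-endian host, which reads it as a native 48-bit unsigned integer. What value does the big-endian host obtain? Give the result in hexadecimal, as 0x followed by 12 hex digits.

0x94C3E05DD760

Stored little-endian, the bytes at ascending addresses are 94 C3 E0 5D D7 60.
Read back as big-endian, the last byte is least significant, giving 0x94C3E05DD760.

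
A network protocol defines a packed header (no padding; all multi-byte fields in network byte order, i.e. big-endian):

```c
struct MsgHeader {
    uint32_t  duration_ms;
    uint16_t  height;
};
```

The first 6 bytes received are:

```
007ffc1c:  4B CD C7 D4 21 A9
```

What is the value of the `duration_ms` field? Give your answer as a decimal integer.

`duration_ms` is the first field, at byte offset 0, occupying 4 bytes.
Bytes at offsets 0..3: 4B CD C7 D4.
In big-endian order the high byte comes first in memory.
The bytes are already most-significant first: 0x4BCDC7D4.
0x4BCDC7D4 = 1271777236.

1271777236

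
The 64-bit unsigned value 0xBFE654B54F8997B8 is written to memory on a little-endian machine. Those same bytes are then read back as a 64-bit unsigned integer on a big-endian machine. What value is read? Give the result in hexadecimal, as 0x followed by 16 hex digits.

0xB897894FB554E6BF

Stored little-endian, the bytes at ascending addresses are B8 97 89 4F B5 54 E6 BF.
Read back as big-endian, the last byte is least significant, giving 0xB897894FB554E6BF.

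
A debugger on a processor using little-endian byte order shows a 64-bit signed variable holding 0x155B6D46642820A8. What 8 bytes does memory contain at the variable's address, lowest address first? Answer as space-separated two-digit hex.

A8 20 28 64 46 6D 5B 15

Split into bytes (most-significant first): 15 5B 6D 46 64 28 20 A8.
Little-endian stores the least-significant byte at the lowest address.
So at ascending addresses the bytes are A8 20 28 64 46 6D 5B 15.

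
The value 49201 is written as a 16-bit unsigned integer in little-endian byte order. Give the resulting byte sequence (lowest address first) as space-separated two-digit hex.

31 C0

49201 in hexadecimal, padded to 16 bits, is 0xC031.
Split into bytes (most-significant first): C0 31.
Little-endian: lowest address holds the least-significant byte.
So at ascending addresses the bytes are 31 C0.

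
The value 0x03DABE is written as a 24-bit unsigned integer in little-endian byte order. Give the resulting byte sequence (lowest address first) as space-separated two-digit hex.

BE DA 03

Split into bytes (most-significant first): 03 DA BE.
In little-endian order the low byte comes first in memory.
So at ascending addresses the bytes are BE DA 03.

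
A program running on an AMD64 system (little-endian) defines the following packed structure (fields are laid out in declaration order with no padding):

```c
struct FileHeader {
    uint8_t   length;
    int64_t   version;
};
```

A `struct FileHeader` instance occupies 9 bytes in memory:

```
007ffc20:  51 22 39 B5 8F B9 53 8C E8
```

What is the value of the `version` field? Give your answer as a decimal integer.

-1689883703725704926

`version` follows `length` (1 byte), so it starts at byte offset 1 and occupies 8 bytes.
Bytes at offsets 1..8: 22 39 B5 8F B9 53 8C E8.
Little-endian stores the least-significant byte at the lowest address.
Reassemble most-significant byte first: E8 8C 53 B9 8F B5 39 22 → 0xE88C53B98FB53922.
Top bit is set, so as a signed 64-bit value this is 0xE88C53B98FB53922 − 2^64 = -1689883703725704926.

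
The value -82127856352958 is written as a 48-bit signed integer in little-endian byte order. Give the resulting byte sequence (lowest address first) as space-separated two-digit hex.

42 C1 4B 1E 4E B5

Two's complement of -82127856352958 in 48 bits: 82127856352958 = 0x4AB1E1B43EBE; invert → 0xB54E1E4BC141; add 1 → 0xB54E1E4BC142.
Split into bytes (most-significant first): B5 4E 1E 4B C1 42.
Little-endian: lowest address holds the least-significant byte.
So at ascending addresses the bytes are 42 C1 4B 1E 4E B5.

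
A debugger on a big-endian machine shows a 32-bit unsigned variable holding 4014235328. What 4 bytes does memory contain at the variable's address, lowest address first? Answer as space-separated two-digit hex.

EF 44 5E C0

4014235328 in hexadecimal, padded to 32 bits, is 0xEF445EC0.
Split into bytes (most-significant first): EF 44 5E C0.
Big-endian stores the most-significant byte at the lowest address.
So the memory order matches the most-significant-first order: EF 44 5E C0.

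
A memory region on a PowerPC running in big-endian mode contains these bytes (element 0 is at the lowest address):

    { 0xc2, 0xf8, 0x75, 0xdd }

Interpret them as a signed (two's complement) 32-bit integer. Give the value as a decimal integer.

-1023904291

Big-endian: lowest address holds the most-significant byte.
The bytes are already most-significant first: 0xC2F875DD.
Top bit is set, so as a signed 32-bit value this is 0xC2F875DD − 2^32 = -1023904291.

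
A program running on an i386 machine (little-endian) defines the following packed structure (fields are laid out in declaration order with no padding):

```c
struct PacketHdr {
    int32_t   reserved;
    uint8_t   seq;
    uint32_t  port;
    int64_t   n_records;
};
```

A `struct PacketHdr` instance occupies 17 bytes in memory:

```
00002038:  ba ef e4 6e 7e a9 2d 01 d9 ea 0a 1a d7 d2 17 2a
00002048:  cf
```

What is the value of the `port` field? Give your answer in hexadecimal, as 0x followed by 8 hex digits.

0xD9012DA9

`port` follows `reserved` (4 B), `seq` (1 B), so it starts at offset 4 + 1 = 5 and occupies 4 bytes.
Bytes at offsets 5..8: A9 2D 01 D9.
Little-endian stores the least-significant byte at the lowest address.
Reassemble most-significant byte first: D9 01 2D A9 → 0xD9012DA9.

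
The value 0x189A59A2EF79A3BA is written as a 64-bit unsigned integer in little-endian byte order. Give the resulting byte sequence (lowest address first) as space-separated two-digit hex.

BA A3 79 EF A2 59 9A 18

Split into bytes (most-significant first): 18 9A 59 A2 EF 79 A3 BA.
Little-endian: lowest address holds the least-significant byte.
So at ascending addresses the bytes are BA A3 79 EF A2 59 9A 18.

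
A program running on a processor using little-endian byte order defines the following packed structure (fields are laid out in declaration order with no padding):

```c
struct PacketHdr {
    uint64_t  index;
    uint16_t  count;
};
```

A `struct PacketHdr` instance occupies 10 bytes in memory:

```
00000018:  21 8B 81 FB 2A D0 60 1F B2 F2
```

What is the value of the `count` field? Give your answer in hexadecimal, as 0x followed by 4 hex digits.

0xF2B2

`count` follows `index` (8 bytes), so it starts at byte offset 8 and occupies 2 bytes.
Bytes at offsets 8..9: B2 F2.
Little-endian: lowest address holds the least-significant byte.
Reassemble most-significant byte first: F2 B2 → 0xF2B2.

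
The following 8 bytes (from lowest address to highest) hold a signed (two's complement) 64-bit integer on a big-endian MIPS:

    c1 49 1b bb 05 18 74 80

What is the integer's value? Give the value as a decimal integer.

Big-endian: lowest address holds the most-significant byte.
The bytes are already most-significant first: 0xC1491BBB05187480.
Top bit is set, so as a signed 64-bit value this is 0xC1491BBB05187480 − 2^64 = -4519050261031259008.

-4519050261031259008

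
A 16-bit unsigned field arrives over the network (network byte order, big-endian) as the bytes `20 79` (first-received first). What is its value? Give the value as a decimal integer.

Big-endian: lowest address holds the most-significant byte.
The bytes are already most-significant first: 0x2079.
0x2079 = 8313.

8313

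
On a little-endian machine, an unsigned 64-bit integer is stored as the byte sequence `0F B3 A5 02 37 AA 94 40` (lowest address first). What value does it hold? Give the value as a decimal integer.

4653531468224901903

Little-endian: lowest address holds the least-significant byte.
Reassemble most-significant byte first: 40 94 AA 37 02 A5 B3 0F → 0x4094AA3702A5B30F.
0x4094AA3702A5B30F = 4653531468224901903.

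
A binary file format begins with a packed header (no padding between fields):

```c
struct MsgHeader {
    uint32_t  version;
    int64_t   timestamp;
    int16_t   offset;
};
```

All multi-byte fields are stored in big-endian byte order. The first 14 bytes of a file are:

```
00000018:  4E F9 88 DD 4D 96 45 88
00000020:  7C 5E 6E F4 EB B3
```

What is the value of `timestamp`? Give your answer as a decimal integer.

`timestamp` follows `version` (4 bytes), so it starts at byte offset 4 and occupies 8 bytes.
Bytes at offsets 4..11: 4D 96 45 88 7C 5E 6E F4.
Big-endian: lowest address holds the most-significant byte.
The bytes are already most-significant first: 0x4D9645887C5E6EF4.
0x4D9645887C5E6EF4 = 5590732439931481844.

5590732439931481844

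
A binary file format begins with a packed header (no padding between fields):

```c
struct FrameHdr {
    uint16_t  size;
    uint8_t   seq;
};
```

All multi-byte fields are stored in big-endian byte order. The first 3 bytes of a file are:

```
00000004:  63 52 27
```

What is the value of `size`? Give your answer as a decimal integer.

25426

`size` is the first field, at byte offset 0, occupying 2 bytes.
Bytes at offsets 0..1: 63 52.
In big-endian order the high byte comes first in memory.
The bytes are already most-significant first: 0x6352.
0x6352 = 25426.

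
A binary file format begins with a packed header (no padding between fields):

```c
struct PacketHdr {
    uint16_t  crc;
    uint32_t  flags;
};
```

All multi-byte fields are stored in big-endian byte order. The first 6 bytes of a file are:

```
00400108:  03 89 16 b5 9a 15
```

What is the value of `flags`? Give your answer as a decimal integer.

381000213

`flags` follows `crc` (2 bytes), so it starts at byte offset 2 and occupies 4 bytes.
Bytes at offsets 2..5: 16 B5 9A 15.
Big-endian: lowest address holds the most-significant byte.
The bytes are already most-significant first: 0x16B59A15.
0x16B59A15 = 381000213.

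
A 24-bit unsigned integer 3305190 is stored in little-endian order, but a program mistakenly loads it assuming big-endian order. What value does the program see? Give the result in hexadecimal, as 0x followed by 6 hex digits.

3305190 in 24-bit hexadecimal is 0x326EE6.
Stored little-endian, the bytes at ascending addresses are E6 6E 32.
Read back as big-endian, the last byte is least significant, giving 0xE66E32.

0xE66E32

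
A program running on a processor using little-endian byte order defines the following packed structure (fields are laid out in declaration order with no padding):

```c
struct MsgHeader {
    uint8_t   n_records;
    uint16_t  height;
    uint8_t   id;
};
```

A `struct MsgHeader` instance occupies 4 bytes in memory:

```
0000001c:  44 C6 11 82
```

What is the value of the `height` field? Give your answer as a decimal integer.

4550

`height` follows `n_records` (1 byte), so it starts at byte offset 1 and occupies 2 bytes.
Bytes at offsets 1..2: C6 11.
In little-endian order the low byte comes first in memory.
Reassemble most-significant byte first: 11 C6 → 0x11C6.
0x11C6 = 4550.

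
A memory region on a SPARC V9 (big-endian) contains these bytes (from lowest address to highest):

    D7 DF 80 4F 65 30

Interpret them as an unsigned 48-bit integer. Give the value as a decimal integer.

Big-endian: lowest address holds the most-significant byte.
The bytes are already most-significant first: 0xD7DF804F6530.
0xD7DF804F6530 = 237354930365744.

237354930365744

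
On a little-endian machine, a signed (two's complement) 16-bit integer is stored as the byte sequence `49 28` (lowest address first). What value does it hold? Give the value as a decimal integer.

10313

Little-endian: lowest address holds the least-significant byte.
Reassemble most-significant byte first: 28 49 → 0x2849.
0x2849 = 10313.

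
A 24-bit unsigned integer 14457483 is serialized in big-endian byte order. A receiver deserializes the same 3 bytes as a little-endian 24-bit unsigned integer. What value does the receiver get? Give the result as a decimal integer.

9149148

14457483 in 24-bit hexadecimal is 0xDC9A8B.
Stored big-endian, the bytes at ascending addresses are DC 9A 8B.
Read back as little-endian, the first byte is least significant, giving 0x8B9ADC.
0x8B9ADC = 9149148.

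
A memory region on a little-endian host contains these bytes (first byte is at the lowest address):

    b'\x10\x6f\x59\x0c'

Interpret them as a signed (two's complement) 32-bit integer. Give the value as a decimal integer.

207187728

In little-endian order the low byte comes first in memory.
Reassemble most-significant byte first: 0C 59 6F 10 → 0x0C596F10.
0x0C596F10 = 207187728.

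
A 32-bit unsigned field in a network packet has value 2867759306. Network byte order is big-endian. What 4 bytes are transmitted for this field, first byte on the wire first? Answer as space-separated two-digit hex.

2867759306 in hexadecimal, padded to 32 bits, is 0xAAEE88CA.
Split into bytes (most-significant first): AA EE 88 CA.
Big-endian: lowest address holds the most-significant byte.
So the memory order matches the most-significant-first order: AA EE 88 CA.

AA EE 88 CA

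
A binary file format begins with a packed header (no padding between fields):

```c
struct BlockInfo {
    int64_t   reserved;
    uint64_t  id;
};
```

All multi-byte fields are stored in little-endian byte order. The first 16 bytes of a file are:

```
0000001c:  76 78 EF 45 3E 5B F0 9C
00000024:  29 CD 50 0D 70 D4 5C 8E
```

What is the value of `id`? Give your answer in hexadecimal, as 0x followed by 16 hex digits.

`id` follows `reserved` (8 bytes), so it starts at byte offset 8 and occupies 8 bytes.
Bytes at offsets 8..15: 29 CD 50 0D 70 D4 5C 8E.
In little-endian order the low byte comes first in memory.
Reassemble most-significant byte first: 8E 5C D4 70 0D 50 CD 29 → 0x8E5CD4700D50CD29.

0x8E5CD4700D50CD29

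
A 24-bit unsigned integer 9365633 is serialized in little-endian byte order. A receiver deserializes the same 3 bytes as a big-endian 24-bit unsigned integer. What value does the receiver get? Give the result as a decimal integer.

9365633 in 24-bit hexadecimal is 0x8EE881.
Stored little-endian, the bytes at ascending addresses are 81 E8 8E.
Read back as big-endian, the last byte is least significant, giving 0x81E88E.
0x81E88E = 8513678.

8513678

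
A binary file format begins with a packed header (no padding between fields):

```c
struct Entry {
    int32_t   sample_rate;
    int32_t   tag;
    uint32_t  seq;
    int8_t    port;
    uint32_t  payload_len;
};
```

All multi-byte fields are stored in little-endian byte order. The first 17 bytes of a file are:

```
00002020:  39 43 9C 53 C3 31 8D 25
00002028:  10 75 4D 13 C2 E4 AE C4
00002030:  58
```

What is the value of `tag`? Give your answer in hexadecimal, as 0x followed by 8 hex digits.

`tag` follows `sample_rate` (4 bytes), so it starts at byte offset 4 and occupies 4 bytes.
Bytes at offsets 4..7: C3 31 8D 25.
Little-endian stores the least-significant byte at the lowest address.
Reassemble most-significant byte first: 25 8D 31 C3 → 0x258D31C3.

0x258D31C3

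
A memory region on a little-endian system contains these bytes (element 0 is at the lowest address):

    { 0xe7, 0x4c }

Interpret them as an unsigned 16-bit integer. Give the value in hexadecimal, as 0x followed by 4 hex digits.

0x4CE7

Little-endian: lowest address holds the least-significant byte.
Reassemble most-significant byte first: 4C E7 → 0x4CE7.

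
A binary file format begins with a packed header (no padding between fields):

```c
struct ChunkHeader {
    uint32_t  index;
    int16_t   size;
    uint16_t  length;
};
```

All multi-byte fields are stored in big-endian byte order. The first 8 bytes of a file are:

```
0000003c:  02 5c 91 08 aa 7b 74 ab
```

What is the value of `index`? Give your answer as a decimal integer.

39620872

`index` is the first field, at byte offset 0, occupying 4 bytes.
Bytes at offsets 0..3: 02 5C 91 08.
In big-endian order the high byte comes first in memory.
The bytes are already most-significant first: 0x025C9108.
0x025C9108 = 39620872.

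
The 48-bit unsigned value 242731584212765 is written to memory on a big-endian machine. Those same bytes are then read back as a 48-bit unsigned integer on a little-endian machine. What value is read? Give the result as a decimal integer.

242731584212765 in 48-bit hexadecimal is 0xDCC359DA4F1D.
Stored big-endian, the bytes at ascending addresses are DC C3 59 DA 4F 1D.
Read back as little-endian, the first byte is least significant, giving 0x1D4FDA59C3DC.
0x1D4FDA59C3DC = 32228802937820.

32228802937820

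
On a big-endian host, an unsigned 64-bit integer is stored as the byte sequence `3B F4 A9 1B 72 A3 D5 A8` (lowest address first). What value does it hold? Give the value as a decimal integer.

In big-endian order the high byte comes first in memory.
The bytes are already most-significant first: 0x3BF4A91B72A3D5A8.
0x3BF4A91B72A3D5A8 = 4320263877907699112.

4320263877907699112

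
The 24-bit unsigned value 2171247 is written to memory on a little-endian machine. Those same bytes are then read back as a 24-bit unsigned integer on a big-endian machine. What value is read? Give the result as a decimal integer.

2171247 in 24-bit hexadecimal is 0x21216F.
Stored little-endian, the bytes at ascending addresses are 6F 21 21.
Read back as big-endian, the last byte is least significant, giving 0x6F2121.
0x6F2121 = 7282977.

7282977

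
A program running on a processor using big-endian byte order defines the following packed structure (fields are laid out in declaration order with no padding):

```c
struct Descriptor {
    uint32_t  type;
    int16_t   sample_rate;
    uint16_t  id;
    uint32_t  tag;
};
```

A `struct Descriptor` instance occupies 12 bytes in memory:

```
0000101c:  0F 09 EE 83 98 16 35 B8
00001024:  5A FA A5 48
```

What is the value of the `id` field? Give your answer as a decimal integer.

13752

`id` follows `type` (4 B), `sample_rate` (2 B), so it starts at offset 4 + 2 = 6 and occupies 2 bytes.
Bytes at offsets 6..7: 35 B8.
Big-endian stores the most-significant byte at the lowest address.
The bytes are already most-significant first: 0x35B8.
0x35B8 = 13752.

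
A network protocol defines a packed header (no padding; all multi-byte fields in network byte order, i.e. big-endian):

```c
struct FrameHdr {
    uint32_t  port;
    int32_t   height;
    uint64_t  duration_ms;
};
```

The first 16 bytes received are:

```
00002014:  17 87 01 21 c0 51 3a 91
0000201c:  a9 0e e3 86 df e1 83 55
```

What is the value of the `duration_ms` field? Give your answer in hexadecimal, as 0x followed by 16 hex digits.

`duration_ms` follows `port` (4 B), `height` (4 B), so it starts at offset 4 + 4 = 8 and occupies 8 bytes.
Bytes at offsets 8..15: A9 0E E3 86 DF E1 83 55.
Big-endian stores the most-significant byte at the lowest address.
The bytes are already most-significant first: 0xA90EE386DFE18355.

0xA90EE386DFE18355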